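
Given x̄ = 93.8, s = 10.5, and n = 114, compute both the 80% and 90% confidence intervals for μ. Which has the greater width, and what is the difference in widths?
90% CI is wider by 0.72

df = 113
80% CI: t* = 1.289, (92.53, 95.07), width = 2 · t* · s/√n = 2.54
90% CI: t* = 1.658, (92.17, 95.43), width = 2 · t* · s/√n = 3.26

The 90% CI is wider by 3.26 - 2.54 = 0.72.
Higher confidence requires a wider interval.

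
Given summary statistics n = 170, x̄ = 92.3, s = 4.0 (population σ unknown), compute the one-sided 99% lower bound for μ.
μ ≥ 91.58

Lower bound (one-sided):
t* = 2.349 (one-sided for 99%)
Lower bound = x̄ - t* · s/√n = 92.3 - 2.349 · 4.0/√170 = 91.58

We are 99% confident that μ ≥ 91.58.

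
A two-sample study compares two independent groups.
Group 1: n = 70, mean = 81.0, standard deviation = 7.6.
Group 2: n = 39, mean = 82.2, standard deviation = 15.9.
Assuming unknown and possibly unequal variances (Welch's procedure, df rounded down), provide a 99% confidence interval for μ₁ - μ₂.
(-8.46, 6.06)

Difference: x̄₁ - x̄₂ = -1.20
SE = √(s₁²/n₁ + s₂²/n₂) = √(7.6²/70 + 15.9²/39) = 2.7032
df = 47.86 → 47 (Welch–Satterthwaite, rounded down)
t* = 2.685

CI: -1.20 ± 2.685 · 2.7032 = -1.20 ± 7.26 = (-8.46, 6.06)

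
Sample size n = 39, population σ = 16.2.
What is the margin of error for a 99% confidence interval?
Margin of error = 6.68

Margin of error = z* · σ/√n
= 2.576 · 16.2/√39
= 2.576 · 16.2/6.2450
= 6.68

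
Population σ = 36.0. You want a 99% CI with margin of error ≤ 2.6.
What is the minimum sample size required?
n ≥ 1273

For margin E ≤ 2.6:
n ≥ (z* · σ / E)²
n ≥ (2.576 · 36.0 / 2.6)²
n ≥ 1272.18

Minimum n = 1273 (rounding up)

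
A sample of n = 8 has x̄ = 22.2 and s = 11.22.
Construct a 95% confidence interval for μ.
(12.82, 31.58)

t-interval (σ unknown):
df = n - 1 = 7
t* = 2.365 for 95% confidence

Margin of error = t* · s/√n = 2.365 · 11.22/√8 = 9.38

CI: (12.82, 31.58)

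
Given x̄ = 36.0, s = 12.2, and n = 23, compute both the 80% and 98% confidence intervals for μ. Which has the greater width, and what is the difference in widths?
98% CI is wider by 6.04

df = 22
80% CI: t* = 1.321, (32.64, 39.36), width = 2 · t* · s/√n = 6.72
98% CI: t* = 2.508, (29.62, 42.38), width = 2 · t* · s/√n = 12.76

The 98% CI is wider by 12.76 - 6.72 = 6.04.
Higher confidence requires a wider interval.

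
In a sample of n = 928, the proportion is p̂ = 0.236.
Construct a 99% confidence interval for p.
(0.200, 0.272)

Proportion CI:
SE = √(p̂(1-p̂)/n) = √(0.236 · 0.764 / 928) = 0.01394

z* = 2.576
Margin = z* · SE = 2.576 · 0.01394 = 0.0359

CI: 0.236 ± 0.0359 = (0.200, 0.272)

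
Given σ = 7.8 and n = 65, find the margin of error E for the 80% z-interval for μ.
Margin of error = 1.24

Margin of error = z* · σ/√n
= 1.282 · 7.8/√65
= 1.282 · 7.8/8.0623
= 1.24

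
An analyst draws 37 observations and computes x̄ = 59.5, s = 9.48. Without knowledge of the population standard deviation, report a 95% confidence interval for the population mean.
(56.34, 62.66)

t-interval (σ unknown):
df = n - 1 = 36
t* = 2.028 for 95% confidence

Margin of error = t* · s/√n = 2.028 · 9.48/√37 = 3.16

CI: (56.34, 62.66)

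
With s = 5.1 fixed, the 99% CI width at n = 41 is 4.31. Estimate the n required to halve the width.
n ≈ 164

CI width ∝ 1/√n
To reduce width by factor 2, need √n to grow by 2 → need 2² = 4 times as many samples.

Current: n = 41, width = 4.31
New: n = 164, width ≈ 2.08

Width reduced by factor of 4.31/2.08 = 2.07.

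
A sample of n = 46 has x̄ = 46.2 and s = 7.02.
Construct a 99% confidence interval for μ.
(43.42, 48.98)

t-interval (σ unknown):
df = n - 1 = 45
t* = 2.690 for 99% confidence

Margin of error = t* · s/√n = 2.690 · 7.02/√46 = 2.78

CI: (43.42, 48.98)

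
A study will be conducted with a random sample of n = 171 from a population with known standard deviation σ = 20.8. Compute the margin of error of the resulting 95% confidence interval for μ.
Margin of error = 3.12

Margin of error = z* · σ/√n
= 1.960 · 20.8/√171
= 1.960 · 20.8/13.0767
= 3.12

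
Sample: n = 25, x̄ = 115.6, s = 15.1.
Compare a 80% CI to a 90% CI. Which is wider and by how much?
90% CI is wider by 2.37

df = 24
80% CI: t* = 1.318, (111.62, 119.58), width = 2 · t* · s/√n = 7.96
90% CI: t* = 1.711, (110.43, 120.77), width = 2 · t* · s/√n = 10.33

The 90% CI is wider by 10.33 - 7.96 = 2.37.
Higher confidence requires a wider interval.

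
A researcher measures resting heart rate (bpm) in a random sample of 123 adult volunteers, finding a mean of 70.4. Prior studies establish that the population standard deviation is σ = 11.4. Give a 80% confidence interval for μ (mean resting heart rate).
(69.08, 71.72)

z-interval (σ known):
z* = 1.282 for 80% confidence

Margin of error = z* · σ/√n = 1.282 · 11.4/√123 = 1.32

CI: (70.4 - 1.32, 70.4 + 1.32) = (69.08, 71.72)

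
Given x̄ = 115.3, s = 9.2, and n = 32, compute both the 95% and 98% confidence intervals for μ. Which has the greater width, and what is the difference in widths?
98% CI is wider by 1.34

df = 31
95% CI: t* = 2.040, (111.98, 118.62), width = 2 · t* · s/√n = 6.64
98% CI: t* = 2.453, (111.31, 119.29), width = 2 · t* · s/√n = 7.98

The 98% CI is wider by 7.98 - 6.64 = 1.34.
Higher confidence requires a wider interval.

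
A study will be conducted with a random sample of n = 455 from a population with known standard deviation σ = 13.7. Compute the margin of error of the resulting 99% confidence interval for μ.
Margin of error = 1.65

Margin of error = z* · σ/√n
= 2.576 · 13.7/√455
= 2.576 · 13.7/21.3307
= 1.65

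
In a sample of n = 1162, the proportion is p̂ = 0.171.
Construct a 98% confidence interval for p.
(0.145, 0.197)

Proportion CI:
SE = √(p̂(1-p̂)/n) = √(0.171 · 0.829 / 1162) = 0.01105

z* = 2.326
Margin = z* · SE = 2.326 · 0.01105 = 0.0257

CI: 0.171 ± 0.0257 = (0.145, 0.197)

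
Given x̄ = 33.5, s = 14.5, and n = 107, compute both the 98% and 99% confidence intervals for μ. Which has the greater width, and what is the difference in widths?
99% CI is wider by 0.73

df = 106
98% CI: t* = 2.362, (30.19, 36.81), width = 2 · t* · s/√n = 6.62
99% CI: t* = 2.623, (29.82, 37.18), width = 2 · t* · s/√n = 7.35

The 99% CI is wider by 7.35 - 6.62 = 0.73.
Higher confidence requires a wider interval.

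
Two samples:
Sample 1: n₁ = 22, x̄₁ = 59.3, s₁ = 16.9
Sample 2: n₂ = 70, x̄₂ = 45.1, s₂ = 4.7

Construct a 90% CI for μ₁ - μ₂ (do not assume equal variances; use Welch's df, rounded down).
(7.94, 20.46)

Difference: x̄₁ - x̄₂ = 14.20
SE = √(s₁²/n₁ + s₂²/n₂) = √(16.9²/22 + 4.7²/70) = 3.6466
df = 22.03 → 22 (Welch–Satterthwaite, rounded down)
t* = 1.717

CI: 14.20 ± 1.717 · 3.6466 = 14.20 ± 6.26 = (7.94, 20.46)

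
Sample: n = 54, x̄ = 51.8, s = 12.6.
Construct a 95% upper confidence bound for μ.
μ ≤ 54.67

Upper bound (one-sided):
t* = 1.674 (one-sided for 95%)
Upper bound = x̄ + t* · s/√n = 51.8 + 1.674 · 12.6/√54 = 54.67

We are 95% confident that μ ≤ 54.67.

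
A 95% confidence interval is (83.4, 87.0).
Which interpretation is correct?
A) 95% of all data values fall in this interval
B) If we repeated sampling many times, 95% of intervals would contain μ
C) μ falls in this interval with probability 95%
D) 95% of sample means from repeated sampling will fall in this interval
B

A) Wrong — a CI is about the parameter μ, not individual data values.
B) Correct — this is the frequentist long-run coverage interpretation.
C) Wrong — μ is fixed; the randomness lives in the interval, not in μ.
D) Wrong — coverage applies to intervals containing μ, not to future x̄ values.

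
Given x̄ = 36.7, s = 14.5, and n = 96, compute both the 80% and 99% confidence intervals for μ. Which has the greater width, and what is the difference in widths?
99% CI is wider by 3.96

df = 95
80% CI: t* = 1.291, (34.79, 38.61), width = 2 · t* · s/√n = 3.82
99% CI: t* = 2.629, (32.81, 40.59), width = 2 · t* · s/√n = 7.78

The 99% CI is wider by 7.78 - 3.82 = 3.96.
Higher confidence requires a wider interval.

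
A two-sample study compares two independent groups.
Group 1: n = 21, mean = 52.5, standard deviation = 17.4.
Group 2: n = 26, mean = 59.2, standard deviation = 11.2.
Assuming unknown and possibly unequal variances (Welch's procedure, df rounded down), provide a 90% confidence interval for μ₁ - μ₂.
(-14.13, 0.73)

Difference: x̄₁ - x̄₂ = -6.70
SE = √(s₁²/n₁ + s₂²/n₂) = √(17.4²/21 + 11.2²/26) = 4.3865
df = 32.70 → 32 (Welch–Satterthwaite, rounded down)
t* = 1.694

CI: -6.70 ± 1.694 · 4.3865 = -6.70 ± 7.43 = (-14.13, 0.73)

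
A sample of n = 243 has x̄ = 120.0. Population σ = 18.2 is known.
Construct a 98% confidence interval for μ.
(117.28, 122.72)

z-interval (σ known):
z* = 2.326 for 98% confidence

Margin of error = z* · σ/√n = 2.326 · 18.2/√243 = 2.72

CI: (120.0 - 2.72, 120.0 + 2.72) = (117.28, 122.72)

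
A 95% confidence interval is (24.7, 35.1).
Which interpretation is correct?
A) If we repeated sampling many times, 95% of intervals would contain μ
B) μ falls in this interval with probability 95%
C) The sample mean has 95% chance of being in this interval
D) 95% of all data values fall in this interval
A

A) Correct — this is the frequentist long-run coverage interpretation.
B) Wrong — μ is fixed; the randomness lives in the interval, not in μ.
C) Wrong — x̄ is observed and sits in the interval by construction.
D) Wrong — a CI is about the parameter μ, not individual data values.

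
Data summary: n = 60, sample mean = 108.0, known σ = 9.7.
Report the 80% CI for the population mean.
(106.39, 109.61)

z-interval (σ known):
z* = 1.282 for 80% confidence

Margin of error = z* · σ/√n = 1.282 · 9.7/√60 = 1.61

CI: (108.0 - 1.61, 108.0 + 1.61) = (106.39, 109.61)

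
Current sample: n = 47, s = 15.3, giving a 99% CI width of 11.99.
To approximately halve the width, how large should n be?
n ≈ 188

CI width ∝ 1/√n
To reduce width by factor 2, need √n to grow by 2 → need 2² = 4 times as many samples.

Current: n = 47, width = 11.99
New: n = 188, width ≈ 5.81

Width reduced by factor of 11.99/5.81 = 2.06.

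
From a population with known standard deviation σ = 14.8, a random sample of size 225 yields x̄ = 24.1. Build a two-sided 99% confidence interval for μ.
(21.56, 26.64)

z-interval (σ known):
z* = 2.576 for 99% confidence

Margin of error = z* · σ/√n = 2.576 · 14.8/√225 = 2.54

CI: (24.1 - 2.54, 24.1 + 2.54) = (21.56, 26.64)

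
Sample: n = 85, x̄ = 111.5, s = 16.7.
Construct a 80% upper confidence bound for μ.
μ ≤ 113.03

Upper bound (one-sided):
t* = 0.846 (one-sided for 80%)
Upper bound = x̄ + t* · s/√n = 111.5 + 0.846 · 16.7/√85 = 113.03

We are 80% confident that μ ≤ 113.03.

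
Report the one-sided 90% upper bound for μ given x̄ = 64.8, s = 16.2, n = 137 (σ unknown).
μ ≤ 66.58

Upper bound (one-sided):
t* = 1.288 (one-sided for 90%)
Upper bound = x̄ + t* · s/√n = 64.8 + 1.288 · 16.2/√137 = 66.58

We are 90% confident that μ ≤ 66.58.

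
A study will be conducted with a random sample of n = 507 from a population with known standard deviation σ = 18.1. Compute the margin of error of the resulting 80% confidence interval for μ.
Margin of error = 1.03

Margin of error = z* · σ/√n
= 1.282 · 18.1/√507
= 1.282 · 18.1/22.5167
= 1.03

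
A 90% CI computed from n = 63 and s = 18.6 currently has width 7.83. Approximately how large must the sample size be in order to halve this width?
n ≈ 252

CI width ∝ 1/√n
To reduce width by factor 2, need √n to grow by 2 → need 2² = 4 times as many samples.

Current: n = 63, width = 7.83
New: n = 252, width ≈ 3.87

Width reduced by factor of 7.83/3.87 = 2.02.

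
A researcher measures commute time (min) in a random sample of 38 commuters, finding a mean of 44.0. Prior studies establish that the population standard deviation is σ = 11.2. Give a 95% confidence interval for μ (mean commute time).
(40.44, 47.56)

z-interval (σ known):
z* = 1.960 for 95% confidence

Margin of error = z* · σ/√n = 1.960 · 11.2/√38 = 3.56

CI: (44.0 - 3.56, 44.0 + 3.56) = (40.44, 47.56)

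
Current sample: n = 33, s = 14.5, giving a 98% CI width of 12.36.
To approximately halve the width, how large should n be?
n ≈ 132

CI width ∝ 1/√n
To reduce width by factor 2, need √n to grow by 2 → need 2² = 4 times as many samples.

Current: n = 33, width = 12.36
New: n = 132, width ≈ 5.94

Width reduced by factor of 12.36/5.94 = 2.08.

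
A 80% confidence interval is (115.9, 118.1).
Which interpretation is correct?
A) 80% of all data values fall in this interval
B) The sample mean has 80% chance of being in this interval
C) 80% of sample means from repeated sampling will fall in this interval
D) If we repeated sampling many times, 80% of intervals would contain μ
D

A) Wrong — a CI is about the parameter μ, not individual data values.
B) Wrong — x̄ is observed and sits in the interval by construction.
C) Wrong — coverage applies to intervals containing μ, not to future x̄ values.
D) Correct — this is the frequentist long-run coverage interpretation.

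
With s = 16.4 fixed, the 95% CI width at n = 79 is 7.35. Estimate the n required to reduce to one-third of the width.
n ≈ 711

CI width ∝ 1/√n
To reduce width by factor 3, need √n to grow by 3 → need 3² = 9 times as many samples.

Current: n = 79, width = 7.35
New: n = 711, width ≈ 2.41

Width reduced by factor of 7.35/2.41 = 3.05.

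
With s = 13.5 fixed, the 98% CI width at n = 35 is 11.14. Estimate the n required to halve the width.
n ≈ 140

CI width ∝ 1/√n
To reduce width by factor 2, need √n to grow by 2 → need 2² = 4 times as many samples.

Current: n = 35, width = 11.14
New: n = 140, width ≈ 5.37

Width reduced by factor of 11.14/5.37 = 2.07.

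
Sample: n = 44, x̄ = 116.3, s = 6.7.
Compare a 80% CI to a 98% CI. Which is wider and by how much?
98% CI is wider by 2.25

df = 43
80% CI: t* = 1.302, (114.98, 117.62), width = 2 · t* · s/√n = 2.63
98% CI: t* = 2.416, (113.86, 118.74), width = 2 · t* · s/√n = 4.88

The 98% CI is wider by 4.88 - 2.63 = 2.25.
Higher confidence requires a wider interval.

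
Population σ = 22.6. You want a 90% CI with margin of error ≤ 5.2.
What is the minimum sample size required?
n ≥ 52

For margin E ≤ 5.2:
n ≥ (z* · σ / E)²
n ≥ (1.645 · 22.6 / 5.2)²
n ≥ 51.11

Minimum n = 52 (rounding up)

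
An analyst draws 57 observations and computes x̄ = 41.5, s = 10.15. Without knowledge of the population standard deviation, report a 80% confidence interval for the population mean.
(39.76, 43.24)

t-interval (σ unknown):
df = n - 1 = 56
t* = 1.297 for 80% confidence

Margin of error = t* · s/√n = 1.297 · 10.15/√57 = 1.74

CI: (39.76, 43.24)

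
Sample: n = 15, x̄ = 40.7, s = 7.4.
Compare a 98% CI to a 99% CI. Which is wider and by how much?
99% CI is wider by 1.35

df = 14
98% CI: t* = 2.624, (35.69, 45.71), width = 2 · t* · s/√n = 10.03
99% CI: t* = 2.977, (35.01, 46.39), width = 2 · t* · s/√n = 11.38

The 99% CI is wider by 11.38 - 10.03 = 1.35.
Higher confidence requires a wider interval.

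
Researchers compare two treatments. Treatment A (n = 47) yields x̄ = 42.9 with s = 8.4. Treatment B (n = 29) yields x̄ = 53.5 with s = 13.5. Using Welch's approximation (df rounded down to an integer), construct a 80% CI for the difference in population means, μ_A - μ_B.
(-14.24, -6.96)

Difference: x̄₁ - x̄₂ = -10.60
SE = √(s₁²/n₁ + s₂²/n₂) = √(8.4²/47 + 13.5²/29) = 2.7903
df = 41.53 → 41 (Welch–Satterthwaite, rounded down)
t* = 1.303

CI: -10.60 ± 1.303 · 2.7903 = -10.60 ± 3.64 = (-14.24, -6.96)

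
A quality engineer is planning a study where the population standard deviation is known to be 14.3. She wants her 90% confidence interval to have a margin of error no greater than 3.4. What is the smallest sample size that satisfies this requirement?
n ≥ 48

For margin E ≤ 3.4:
n ≥ (z* · σ / E)²
n ≥ (1.645 · 14.3 / 3.4)²
n ≥ 47.87

Minimum n = 48 (rounding up)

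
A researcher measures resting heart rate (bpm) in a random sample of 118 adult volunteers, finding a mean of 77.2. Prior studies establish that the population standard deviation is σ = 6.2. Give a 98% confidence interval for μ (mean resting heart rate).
(75.87, 78.53)

z-interval (σ known):
z* = 2.326 for 98% confidence

Margin of error = z* · σ/√n = 2.326 · 6.2/√118 = 1.33

CI: (77.2 - 1.33, 77.2 + 1.33) = (75.87, 78.53)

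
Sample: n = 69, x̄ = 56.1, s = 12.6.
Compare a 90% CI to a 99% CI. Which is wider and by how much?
99% CI is wider by 2.98

df = 68
90% CI: t* = 1.668, (53.57, 58.63), width = 2 · t* · s/√n = 5.06
99% CI: t* = 2.650, (52.08, 60.12), width = 2 · t* · s/√n = 8.04

The 99% CI is wider by 8.04 - 5.06 = 2.98.
Higher confidence requires a wider interval.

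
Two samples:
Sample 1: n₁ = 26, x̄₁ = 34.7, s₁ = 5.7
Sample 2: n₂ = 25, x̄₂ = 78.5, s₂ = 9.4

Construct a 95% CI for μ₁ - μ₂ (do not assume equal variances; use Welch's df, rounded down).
(-48.22, -39.38)

Difference: x̄₁ - x̄₂ = -43.80
SE = √(s₁²/n₁ + s₂²/n₂) = √(5.7²/26 + 9.4²/25) = 2.1872
df = 39.26 → 39 (Welch–Satterthwaite, rounded down)
t* = 2.023

CI: -43.80 ± 2.023 · 2.1872 = -43.80 ± 4.42 = (-48.22, -39.38)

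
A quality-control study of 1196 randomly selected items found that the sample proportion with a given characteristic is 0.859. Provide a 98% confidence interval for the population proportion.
(0.836, 0.882)

Proportion CI:
SE = √(p̂(1-p̂)/n) = √(0.859 · 0.141 / 1196) = 0.01006

z* = 2.326
Margin = z* · SE = 2.326 · 0.01006 = 0.0234

CI: 0.859 ± 0.0234 = (0.836, 0.882)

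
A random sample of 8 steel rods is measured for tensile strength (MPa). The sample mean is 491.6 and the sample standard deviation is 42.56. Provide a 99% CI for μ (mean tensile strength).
(438.95, 544.25)

t-interval (σ unknown):
df = n - 1 = 7
t* = 3.499 for 99% confidence

Margin of error = t* · s/√n = 3.499 · 42.56/√8 = 52.65

CI: (438.95, 544.25)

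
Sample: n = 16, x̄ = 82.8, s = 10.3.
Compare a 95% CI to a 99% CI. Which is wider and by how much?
99% CI is wider by 4.21

df = 15
95% CI: t* = 2.131, (77.31, 88.29), width = 2 · t* · s/√n = 10.97
99% CI: t* = 2.947, (75.21, 90.39), width = 2 · t* · s/√n = 15.18

The 99% CI is wider by 15.18 - 10.97 = 4.21.
Higher confidence requires a wider interval.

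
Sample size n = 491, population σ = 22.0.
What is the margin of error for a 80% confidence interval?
Margin of error = 1.27

Margin of error = z* · σ/√n
= 1.282 · 22.0/√491
= 1.282 · 22.0/22.1585
= 1.27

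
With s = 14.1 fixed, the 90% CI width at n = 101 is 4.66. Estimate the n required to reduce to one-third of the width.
n ≈ 909

CI width ∝ 1/√n
To reduce width by factor 3, need √n to grow by 3 → need 3² = 9 times as many samples.

Current: n = 101, width = 4.66
New: n = 909, width ≈ 1.54

Width reduced by factor of 4.66/1.54 = 3.03.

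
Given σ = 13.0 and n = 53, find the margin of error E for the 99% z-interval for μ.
Margin of error = 4.60

Margin of error = z* · σ/√n
= 2.576 · 13.0/√53
= 2.576 · 13.0/7.2801
= 4.60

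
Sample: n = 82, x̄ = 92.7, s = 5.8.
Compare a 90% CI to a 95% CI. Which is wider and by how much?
95% CI is wider by 0.42

df = 81
90% CI: t* = 1.664, (91.63, 93.77), width = 2 · t* · s/√n = 2.13
95% CI: t* = 1.990, (91.43, 93.97), width = 2 · t* · s/√n = 2.55

The 95% CI is wider by 2.55 - 2.13 = 0.42.
Higher confidence requires a wider interval.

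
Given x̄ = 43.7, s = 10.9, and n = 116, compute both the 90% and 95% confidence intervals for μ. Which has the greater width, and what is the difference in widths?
95% CI is wider by 0.65

df = 115
90% CI: t* = 1.658, (42.02, 45.38), width = 2 · t* · s/√n = 3.36
95% CI: t* = 1.981, (41.70, 45.70), width = 2 · t* · s/√n = 4.01

The 95% CI is wider by 4.01 - 3.36 = 0.65.
Higher confidence requires a wider interval.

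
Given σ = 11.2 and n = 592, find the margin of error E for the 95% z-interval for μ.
Margin of error = 0.90

Margin of error = z* · σ/√n
= 1.960 · 11.2/√592
= 1.960 · 11.2/24.3311
= 0.90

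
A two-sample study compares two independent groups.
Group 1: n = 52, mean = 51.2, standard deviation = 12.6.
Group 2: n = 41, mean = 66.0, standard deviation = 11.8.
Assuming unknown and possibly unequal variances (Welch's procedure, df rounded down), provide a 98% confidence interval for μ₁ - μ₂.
(-20.82, -8.78)

Difference: x̄₁ - x̄₂ = -14.80
SE = √(s₁²/n₁ + s₂²/n₂) = √(12.6²/52 + 11.8²/41) = 2.5395
df = 88.29 → 88 (Welch–Satterthwaite, rounded down)
t* = 2.369

CI: -14.80 ± 2.369 · 2.5395 = -14.80 ± 6.02 = (-20.82, -8.78)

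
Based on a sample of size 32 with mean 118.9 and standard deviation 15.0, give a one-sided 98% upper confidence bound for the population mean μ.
μ ≤ 124.59

Upper bound (one-sided):
t* = 2.144 (one-sided for 98%)
Upper bound = x̄ + t* · s/√n = 118.9 + 2.144 · 15.0/√32 = 124.59

We are 98% confident that μ ≤ 124.59.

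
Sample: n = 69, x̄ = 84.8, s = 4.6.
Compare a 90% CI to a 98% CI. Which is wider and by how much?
98% CI is wider by 0.79

df = 68
90% CI: t* = 1.668, (83.88, 85.72), width = 2 · t* · s/√n = 1.85
98% CI: t* = 2.382, (83.48, 86.12), width = 2 · t* · s/√n = 2.64

The 98% CI is wider by 2.64 - 1.85 = 0.79.
Higher confidence requires a wider interval.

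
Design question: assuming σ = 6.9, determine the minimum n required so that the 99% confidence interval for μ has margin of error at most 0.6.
n ≥ 878

For margin E ≤ 0.6:
n ≥ (z* · σ / E)²
n ≥ (2.576 · 6.9 / 0.6)²
n ≥ 877.58

Minimum n = 878 (rounding up)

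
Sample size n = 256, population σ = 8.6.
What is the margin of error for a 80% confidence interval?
Margin of error = 0.69

Margin of error = z* · σ/√n
= 1.282 · 8.6/√256
= 1.282 · 8.6/16.0000
= 0.69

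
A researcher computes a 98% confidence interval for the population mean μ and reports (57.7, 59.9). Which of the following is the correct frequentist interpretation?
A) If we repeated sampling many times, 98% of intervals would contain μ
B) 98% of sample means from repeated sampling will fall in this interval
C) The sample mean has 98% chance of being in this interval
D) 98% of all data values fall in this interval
A

A) Correct — this is the frequentist long-run coverage interpretation.
B) Wrong — coverage applies to intervals containing μ, not to future x̄ values.
C) Wrong — x̄ is observed and sits in the interval by construction.
D) Wrong — a CI is about the parameter μ, not individual data values.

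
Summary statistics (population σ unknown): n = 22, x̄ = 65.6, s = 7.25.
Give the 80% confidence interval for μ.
(63.56, 67.64)

t-interval (σ unknown):
df = n - 1 = 21
t* = 1.323 for 80% confidence

Margin of error = t* · s/√n = 1.323 · 7.25/√22 = 2.04

CI: (63.56, 67.64)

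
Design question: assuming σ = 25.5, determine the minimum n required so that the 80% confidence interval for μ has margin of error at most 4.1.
n ≥ 64

For margin E ≤ 4.1:
n ≥ (z* · σ / E)²
n ≥ (1.282 · 25.5 / 4.1)²
n ≥ 63.58

Minimum n = 64 (rounding up)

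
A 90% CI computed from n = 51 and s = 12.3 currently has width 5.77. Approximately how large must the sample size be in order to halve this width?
n ≈ 204

CI width ∝ 1/√n
To reduce width by factor 2, need √n to grow by 2 → need 2² = 4 times as many samples.

Current: n = 51, width = 5.77
New: n = 204, width ≈ 2.85

Width reduced by factor of 5.77/2.85 = 2.02.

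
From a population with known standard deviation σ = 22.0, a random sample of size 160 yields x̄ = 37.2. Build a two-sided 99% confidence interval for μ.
(32.72, 41.68)

z-interval (σ known):
z* = 2.576 for 99% confidence

Margin of error = z* · σ/√n = 2.576 · 22.0/√160 = 4.48

CI: (37.2 - 4.48, 37.2 + 4.48) = (32.72, 41.68)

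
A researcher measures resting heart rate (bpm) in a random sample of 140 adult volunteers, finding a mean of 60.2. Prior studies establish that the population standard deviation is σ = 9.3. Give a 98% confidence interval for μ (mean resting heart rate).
(58.37, 62.03)

z-interval (σ known):
z* = 2.326 for 98% confidence

Margin of error = z* · σ/√n = 2.326 · 9.3/√140 = 1.83

CI: (60.2 - 1.83, 60.2 + 1.83) = (58.37, 62.03)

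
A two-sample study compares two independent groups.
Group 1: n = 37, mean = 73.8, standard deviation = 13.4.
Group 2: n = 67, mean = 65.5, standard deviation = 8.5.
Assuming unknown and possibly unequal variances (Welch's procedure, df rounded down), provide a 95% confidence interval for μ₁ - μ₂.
(3.41, 13.19)

Difference: x̄₁ - x̄₂ = 8.30
SE = √(s₁²/n₁ + s₂²/n₂) = √(13.4²/37 + 8.5²/67) = 2.4354
df = 52.37 → 52 (Welch–Satterthwaite, rounded down)
t* = 2.007

CI: 8.30 ± 2.007 · 2.4354 = 8.30 ± 4.89 = (3.41, 13.19)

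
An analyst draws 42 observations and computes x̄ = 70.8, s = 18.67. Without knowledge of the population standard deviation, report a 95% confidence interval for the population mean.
(64.98, 76.62)

t-interval (σ unknown):
df = n - 1 = 41
t* = 2.020 for 95% confidence

Margin of error = t* · s/√n = 2.020 · 18.67/√42 = 5.82

CI: (64.98, 76.62)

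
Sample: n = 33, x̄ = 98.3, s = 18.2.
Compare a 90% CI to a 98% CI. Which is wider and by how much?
98% CI is wider by 4.79

df = 32
90% CI: t* = 1.694, (92.93, 103.67), width = 2 · t* · s/√n = 10.73
98% CI: t* = 2.449, (90.54, 106.06), width = 2 · t* · s/√n = 15.52

The 98% CI is wider by 15.52 - 10.73 = 4.79.
Higher confidence requires a wider interval.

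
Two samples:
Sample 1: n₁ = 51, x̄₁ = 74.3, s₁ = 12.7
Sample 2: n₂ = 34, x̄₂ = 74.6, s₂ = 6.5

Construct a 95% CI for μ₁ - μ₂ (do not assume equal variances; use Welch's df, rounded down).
(-4.48, 3.88)

Difference: x̄₁ - x̄₂ = -0.30
SE = √(s₁²/n₁ + s₂²/n₂) = √(12.7²/51 + 6.5²/34) = 2.0989
df = 78.62 → 78 (Welch–Satterthwaite, rounded down)
t* = 1.991

CI: -0.30 ± 1.991 · 2.0989 = -0.30 ± 4.18 = (-4.48, 3.88)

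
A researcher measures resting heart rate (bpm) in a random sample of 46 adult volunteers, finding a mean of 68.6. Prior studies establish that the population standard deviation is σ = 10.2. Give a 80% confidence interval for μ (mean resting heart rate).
(66.67, 70.53)

z-interval (σ known):
z* = 1.282 for 80% confidence

Margin of error = z* · σ/√n = 1.282 · 10.2/√46 = 1.93

CI: (68.6 - 1.93, 68.6 + 1.93) = (66.67, 70.53)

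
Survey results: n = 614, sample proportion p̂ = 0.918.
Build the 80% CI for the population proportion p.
(0.904, 0.932)

Proportion CI:
SE = √(p̂(1-p̂)/n) = √(0.918 · 0.082 / 614) = 0.01107

z* = 1.282
Margin = z* · SE = 1.282 · 0.01107 = 0.0142

CI: 0.918 ± 0.0142 = (0.904, 0.932)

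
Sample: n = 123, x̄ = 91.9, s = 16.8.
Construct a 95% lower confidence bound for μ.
μ ≥ 89.39

Lower bound (one-sided):
t* = 1.657 (one-sided for 95%)
Lower bound = x̄ - t* · s/√n = 91.9 - 1.657 · 16.8/√123 = 89.39

We are 95% confident that μ ≥ 89.39.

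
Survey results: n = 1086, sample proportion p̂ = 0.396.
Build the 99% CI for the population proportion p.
(0.358, 0.434)

Proportion CI:
SE = √(p̂(1-p̂)/n) = √(0.396 · 0.604 / 1086) = 0.01484

z* = 2.576
Margin = z* · SE = 2.576 · 0.01484 = 0.0382

CI: 0.396 ± 0.0382 = (0.358, 0.434)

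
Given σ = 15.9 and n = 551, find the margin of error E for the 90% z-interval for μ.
Margin of error = 1.11

Margin of error = z* · σ/√n
= 1.645 · 15.9/√551
= 1.645 · 15.9/23.4734
= 1.11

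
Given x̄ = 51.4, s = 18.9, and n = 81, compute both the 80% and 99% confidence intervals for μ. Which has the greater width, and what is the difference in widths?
99% CI is wider by 5.65

df = 80
80% CI: t* = 1.292, (48.69, 54.11), width = 2 · t* · s/√n = 5.43
99% CI: t* = 2.639, (45.86, 56.94), width = 2 · t* · s/√n = 11.08

The 99% CI is wider by 11.08 - 5.43 = 5.65.
Higher confidence requires a wider interval.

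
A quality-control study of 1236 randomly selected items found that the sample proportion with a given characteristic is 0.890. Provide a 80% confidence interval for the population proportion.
(0.879, 0.901)

Proportion CI:
SE = √(p̂(1-p̂)/n) = √(0.890 · 0.110 / 1236) = 0.00890

z* = 1.282
Margin = z* · SE = 1.282 · 0.00890 = 0.0114

CI: 0.890 ± 0.0114 = (0.879, 0.901)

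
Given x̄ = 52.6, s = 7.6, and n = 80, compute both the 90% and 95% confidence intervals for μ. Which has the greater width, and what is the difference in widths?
95% CI is wider by 0.55

df = 79
90% CI: t* = 1.664, (51.19, 54.01), width = 2 · t* · s/√n = 2.83
95% CI: t* = 1.990, (50.91, 54.29), width = 2 · t* · s/√n = 3.38

The 95% CI is wider by 3.38 - 2.83 = 0.55.
Higher confidence requires a wider interval.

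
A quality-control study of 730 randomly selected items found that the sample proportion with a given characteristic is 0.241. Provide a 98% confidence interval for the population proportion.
(0.204, 0.278)

Proportion CI:
SE = √(p̂(1-p̂)/n) = √(0.241 · 0.759 / 730) = 0.01583

z* = 2.326
Margin = z* · SE = 2.326 · 0.01583 = 0.0368

CI: 0.241 ± 0.0368 = (0.204, 0.278)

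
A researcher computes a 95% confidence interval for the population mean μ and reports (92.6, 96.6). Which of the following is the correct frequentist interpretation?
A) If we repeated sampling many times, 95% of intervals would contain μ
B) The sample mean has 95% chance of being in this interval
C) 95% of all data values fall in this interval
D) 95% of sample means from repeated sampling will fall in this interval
A

A) Correct — this is the frequentist long-run coverage interpretation.
B) Wrong — x̄ is observed and sits in the interval by construction.
C) Wrong — a CI is about the parameter μ, not individual data values.
D) Wrong — coverage applies to intervals containing μ, not to future x̄ values.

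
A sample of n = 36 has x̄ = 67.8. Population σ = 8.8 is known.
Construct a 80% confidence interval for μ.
(65.92, 69.68)

z-interval (σ known):
z* = 1.282 for 80% confidence

Margin of error = z* · σ/√n = 1.282 · 8.8/√36 = 1.88

CI: (67.8 - 1.88, 67.8 + 1.88) = (65.92, 69.68)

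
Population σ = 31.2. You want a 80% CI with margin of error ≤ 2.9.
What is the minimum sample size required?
n ≥ 191

For margin E ≤ 2.9:
n ≥ (z* · σ / E)²
n ≥ (1.282 · 31.2 / 2.9)²
n ≥ 190.23

Minimum n = 191 (rounding up)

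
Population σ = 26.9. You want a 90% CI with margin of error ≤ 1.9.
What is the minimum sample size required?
n ≥ 543

For margin E ≤ 1.9:
n ≥ (z* · σ / E)²
n ≥ (1.645 · 26.9 / 1.9)²
n ≥ 542.41

Minimum n = 543 (rounding up)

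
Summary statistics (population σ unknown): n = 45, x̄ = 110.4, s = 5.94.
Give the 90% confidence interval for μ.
(108.91, 111.89)

t-interval (σ unknown):
df = n - 1 = 44
t* = 1.680 for 90% confidence

Margin of error = t* · s/√n = 1.680 · 5.94/√45 = 1.49

CI: (108.91, 111.89)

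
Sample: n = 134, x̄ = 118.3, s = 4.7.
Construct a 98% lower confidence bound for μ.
μ ≥ 117.46

Lower bound (one-sided):
t* = 2.074 (one-sided for 98%)
Lower bound = x̄ - t* · s/√n = 118.3 - 2.074 · 4.7/√134 = 117.46

We are 98% confident that μ ≥ 117.46.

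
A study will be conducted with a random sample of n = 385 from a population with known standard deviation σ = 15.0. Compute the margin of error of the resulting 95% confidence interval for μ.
Margin of error = 1.50

Margin of error = z* · σ/√n
= 1.960 · 15.0/√385
= 1.960 · 15.0/19.6214
= 1.50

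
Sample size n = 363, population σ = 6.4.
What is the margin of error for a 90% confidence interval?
Margin of error = 0.55

Margin of error = z* · σ/√n
= 1.645 · 6.4/√363
= 1.645 · 6.4/19.0526
= 0.55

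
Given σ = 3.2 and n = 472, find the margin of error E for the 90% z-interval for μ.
Margin of error = 0.24

Margin of error = z* · σ/√n
= 1.645 · 3.2/√472
= 1.645 · 3.2/21.7256
= 0.24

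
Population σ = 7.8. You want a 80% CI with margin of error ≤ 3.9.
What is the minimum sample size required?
n ≥ 7

For margin E ≤ 3.9:
n ≥ (z* · σ / E)²
n ≥ (1.282 · 7.8 / 3.9)²
n ≥ 6.57

Minimum n = 7 (rounding up)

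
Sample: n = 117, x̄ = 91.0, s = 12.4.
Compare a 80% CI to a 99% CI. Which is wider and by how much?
99% CI is wider by 3.04

df = 116
80% CI: t* = 1.289, (89.52, 92.48), width = 2 · t* · s/√n = 2.96
99% CI: t* = 2.619, (88.00, 94.00), width = 2 · t* · s/√n = 6.00

The 99% CI is wider by 6.00 - 2.96 = 3.04.
Higher confidence requires a wider interval.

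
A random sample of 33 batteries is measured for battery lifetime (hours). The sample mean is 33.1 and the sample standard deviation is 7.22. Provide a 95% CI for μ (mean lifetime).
(30.54, 35.66)

t-interval (σ unknown):
df = n - 1 = 32
t* = 2.037 for 95% confidence

Margin of error = t* · s/√n = 2.037 · 7.22/√33 = 2.56

CI: (30.54, 35.66)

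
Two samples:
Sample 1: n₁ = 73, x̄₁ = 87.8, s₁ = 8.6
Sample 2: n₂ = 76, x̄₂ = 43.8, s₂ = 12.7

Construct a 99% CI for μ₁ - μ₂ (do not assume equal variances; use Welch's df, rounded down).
(39.37, 48.63)

Difference: x̄₁ - x̄₂ = 44.00
SE = √(s₁²/n₁ + s₂²/n₂) = √(8.6²/73 + 12.7²/76) = 1.7707
df = 132.30 → 132 (Welch–Satterthwaite, rounded down)
t* = 2.614

CI: 44.00 ± 2.614 · 1.7707 = 44.00 ± 4.63 = (39.37, 48.63)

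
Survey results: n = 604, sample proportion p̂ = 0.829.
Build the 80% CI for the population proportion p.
(0.809, 0.849)

Proportion CI:
SE = √(p̂(1-p̂)/n) = √(0.829 · 0.171 / 604) = 0.01532

z* = 1.282
Margin = z* · SE = 1.282 · 0.01532 = 0.0196

CI: 0.829 ± 0.0196 = (0.809, 0.849)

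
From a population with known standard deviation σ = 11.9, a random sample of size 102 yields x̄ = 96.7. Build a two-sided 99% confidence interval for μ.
(93.66, 99.74)

z-interval (σ known):
z* = 2.576 for 99% confidence

Margin of error = z* · σ/√n = 2.576 · 11.9/√102 = 3.04

CI: (96.7 - 3.04, 96.7 + 3.04) = (93.66, 99.74)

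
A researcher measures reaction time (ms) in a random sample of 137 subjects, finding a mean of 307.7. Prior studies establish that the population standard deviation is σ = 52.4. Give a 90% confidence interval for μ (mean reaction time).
(300.34, 315.06)

z-interval (σ known):
z* = 1.645 for 90% confidence

Margin of error = z* · σ/√n = 1.645 · 52.4/√137 = 7.36

CI: (307.7 - 7.36, 307.7 + 7.36) = (300.34, 315.06)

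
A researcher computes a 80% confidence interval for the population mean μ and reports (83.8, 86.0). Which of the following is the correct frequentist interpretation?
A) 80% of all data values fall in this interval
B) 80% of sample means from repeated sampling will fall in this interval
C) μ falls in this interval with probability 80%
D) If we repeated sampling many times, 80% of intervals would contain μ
D

A) Wrong — a CI is about the parameter μ, not individual data values.
B) Wrong — coverage applies to intervals containing μ, not to future x̄ values.
C) Wrong — μ is fixed; the randomness lives in the interval, not in μ.
D) Correct — this is the frequentist long-run coverage interpretation.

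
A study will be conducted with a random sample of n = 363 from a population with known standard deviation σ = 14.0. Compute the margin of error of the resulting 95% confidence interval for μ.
Margin of error = 1.44

Margin of error = z* · σ/√n
= 1.960 · 14.0/√363
= 1.960 · 14.0/19.0526
= 1.44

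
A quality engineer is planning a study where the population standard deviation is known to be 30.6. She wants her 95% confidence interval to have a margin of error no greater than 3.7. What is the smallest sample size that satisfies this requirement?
n ≥ 263

For margin E ≤ 3.7:
n ≥ (z* · σ / E)²
n ≥ (1.960 · 30.6 / 3.7)²
n ≥ 262.76

Minimum n = 263 (rounding up)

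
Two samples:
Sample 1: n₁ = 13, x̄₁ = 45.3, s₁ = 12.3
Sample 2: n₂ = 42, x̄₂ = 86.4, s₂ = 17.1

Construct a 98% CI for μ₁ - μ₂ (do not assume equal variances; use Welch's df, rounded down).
(-51.77, -30.43)

Difference: x̄₁ - x̄₂ = -41.10
SE = √(s₁²/n₁ + s₂²/n₂) = √(12.3²/13 + 17.1²/42) = 4.3128
df = 27.75 → 27 (Welch–Satterthwaite, rounded down)
t* = 2.473

CI: -41.10 ± 2.473 · 4.3128 = -41.10 ± 10.67 = (-51.77, -30.43)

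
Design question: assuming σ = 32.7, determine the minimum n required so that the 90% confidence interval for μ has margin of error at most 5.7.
n ≥ 90

For margin E ≤ 5.7:
n ≥ (z* · σ / E)²
n ≥ (1.645 · 32.7 / 5.7)²
n ≥ 89.06

Minimum n = 90 (rounding up)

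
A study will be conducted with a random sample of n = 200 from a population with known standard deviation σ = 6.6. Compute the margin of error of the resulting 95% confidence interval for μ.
Margin of error = 0.91

Margin of error = z* · σ/√n
= 1.960 · 6.6/√200
= 1.960 · 6.6/14.1421
= 0.91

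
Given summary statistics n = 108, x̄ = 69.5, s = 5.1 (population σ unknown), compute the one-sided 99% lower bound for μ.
μ ≥ 68.34

Lower bound (one-sided):
t* = 2.362 (one-sided for 99%)
Lower bound = x̄ - t* · s/√n = 69.5 - 2.362 · 5.1/√108 = 68.34

We are 99% confident that μ ≥ 68.34.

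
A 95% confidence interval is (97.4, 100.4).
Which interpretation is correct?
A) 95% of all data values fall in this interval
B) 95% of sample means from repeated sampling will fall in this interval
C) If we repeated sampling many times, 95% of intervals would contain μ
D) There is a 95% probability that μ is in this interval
C

A) Wrong — a CI is about the parameter μ, not individual data values.
B) Wrong — coverage applies to intervals containing μ, not to future x̄ values.
C) Correct — this is the frequentist long-run coverage interpretation.
D) Wrong — μ is fixed; the randomness lives in the interval, not in μ.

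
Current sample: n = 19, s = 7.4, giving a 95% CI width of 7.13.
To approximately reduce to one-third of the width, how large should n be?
n ≈ 171

CI width ∝ 1/√n
To reduce width by factor 3, need √n to grow by 3 → need 3² = 9 times as many samples.

Current: n = 19, width = 7.13
New: n = 171, width ≈ 2.23

Width reduced by factor of 7.13/2.23 = 3.20.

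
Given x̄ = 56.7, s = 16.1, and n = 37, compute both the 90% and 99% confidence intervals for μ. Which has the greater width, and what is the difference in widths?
99% CI is wider by 5.45

df = 36
90% CI: t* = 1.688, (52.23, 61.17), width = 2 · t* · s/√n = 8.94
99% CI: t* = 2.719, (49.50, 63.90), width = 2 · t* · s/√n = 14.39

The 99% CI is wider by 14.39 - 8.94 = 5.45.
Higher confidence requires a wider interval.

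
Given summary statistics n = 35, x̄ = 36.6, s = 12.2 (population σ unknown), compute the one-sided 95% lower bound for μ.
μ ≥ 33.11

Lower bound (one-sided):
t* = 1.691 (one-sided for 95%)
Lower bound = x̄ - t* · s/√n = 36.6 - 1.691 · 12.2/√35 = 33.11

We are 95% confident that μ ≥ 33.11.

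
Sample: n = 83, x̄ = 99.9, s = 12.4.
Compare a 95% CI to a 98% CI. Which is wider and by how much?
98% CI is wider by 1.05

df = 82
95% CI: t* = 1.989, (97.19, 102.61), width = 2 · t* · s/√n = 5.41
98% CI: t* = 2.373, (96.67, 103.13), width = 2 · t* · s/√n = 6.46

The 98% CI is wider by 6.46 - 5.41 = 1.05.
Higher confidence requires a wider interval.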